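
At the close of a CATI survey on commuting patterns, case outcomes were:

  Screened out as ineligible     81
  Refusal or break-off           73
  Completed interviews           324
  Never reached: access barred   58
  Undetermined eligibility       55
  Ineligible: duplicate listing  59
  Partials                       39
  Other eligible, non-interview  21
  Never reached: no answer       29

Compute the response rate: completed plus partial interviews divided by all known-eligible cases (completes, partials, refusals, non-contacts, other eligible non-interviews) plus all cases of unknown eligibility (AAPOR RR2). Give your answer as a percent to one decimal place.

No answer / not reached = 29 + 58 = 87
Ineligible = 81 + 59 = 140
Num → 324 + 39 = 363
Denom → 324 + 39 + 73 + 87 + 21 + 55 = 599
RR2 = 363 / 599 = 0.6060

60.6%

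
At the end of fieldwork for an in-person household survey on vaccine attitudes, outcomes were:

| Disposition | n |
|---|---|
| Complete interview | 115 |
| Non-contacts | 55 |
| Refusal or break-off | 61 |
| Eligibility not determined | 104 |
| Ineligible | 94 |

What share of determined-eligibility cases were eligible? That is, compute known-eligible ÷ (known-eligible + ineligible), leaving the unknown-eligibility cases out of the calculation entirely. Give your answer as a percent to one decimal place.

71.1%

Determined eligible → 115 + 61 + 55 = 231
e = 231 / (231 + 94) = 231 / 325 = 0.7108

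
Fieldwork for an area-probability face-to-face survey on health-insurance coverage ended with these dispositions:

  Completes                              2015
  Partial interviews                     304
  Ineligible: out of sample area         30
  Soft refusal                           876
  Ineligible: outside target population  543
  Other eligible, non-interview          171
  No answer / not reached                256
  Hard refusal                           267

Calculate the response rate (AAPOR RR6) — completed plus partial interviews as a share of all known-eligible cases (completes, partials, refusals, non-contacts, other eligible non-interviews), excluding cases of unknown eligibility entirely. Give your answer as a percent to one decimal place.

Refusal or break-off = 267 + 876 = 1143
Screened out, ineligible = 543 + 30 = 573
Top = 2015 + 304 = 2319
Denominator = 2015 + 304 + 1143 + 256 + 171 = 3889
RR6 = 2319 / 3889 = 0.5963

59.6%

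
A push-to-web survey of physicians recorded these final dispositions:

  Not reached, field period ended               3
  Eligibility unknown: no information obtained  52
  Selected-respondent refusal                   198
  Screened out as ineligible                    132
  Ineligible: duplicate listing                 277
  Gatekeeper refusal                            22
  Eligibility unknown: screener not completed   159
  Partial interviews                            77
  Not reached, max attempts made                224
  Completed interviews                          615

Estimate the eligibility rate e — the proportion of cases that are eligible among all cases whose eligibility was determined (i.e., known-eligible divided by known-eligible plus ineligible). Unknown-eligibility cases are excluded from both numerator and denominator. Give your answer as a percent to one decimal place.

73.6%

Declined to participate = 22 + 198 = 220
Non-contacts = 3 + 224 = 227
Unknown if eligible = 159 + 52 = 211
Out of scope = 132 + 277 = 409
Eligible (known): 615 + 77 + 220 + 227 = 1139
e = 1139 / (1139 + 409) = 1139 / 1548 = 0.7358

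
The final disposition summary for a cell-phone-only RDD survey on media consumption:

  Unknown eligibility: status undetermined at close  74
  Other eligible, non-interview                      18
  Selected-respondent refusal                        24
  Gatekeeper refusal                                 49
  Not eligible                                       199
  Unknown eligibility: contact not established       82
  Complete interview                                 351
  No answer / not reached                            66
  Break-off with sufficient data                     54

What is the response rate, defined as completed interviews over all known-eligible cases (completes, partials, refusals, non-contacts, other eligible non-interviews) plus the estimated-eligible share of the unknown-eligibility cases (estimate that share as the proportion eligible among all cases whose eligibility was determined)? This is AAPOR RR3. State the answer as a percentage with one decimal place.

Refusal or break-off = 49 + 24 = 73
Undetermined eligibility = 82 + 74 = 156
Top = 351
Eligible (known) = 351 + 54 + 73 + 66 + 18 = 562
e = 562 / (562 + 199) = 562 / 761 = 0.7385
Estimated eligible among unknowns = 0.7385 × 156 = 115.21
Denominator = 562 + 115.21 = 677.21
RR3 = 351 / 677.21 = 0.5183

51.8%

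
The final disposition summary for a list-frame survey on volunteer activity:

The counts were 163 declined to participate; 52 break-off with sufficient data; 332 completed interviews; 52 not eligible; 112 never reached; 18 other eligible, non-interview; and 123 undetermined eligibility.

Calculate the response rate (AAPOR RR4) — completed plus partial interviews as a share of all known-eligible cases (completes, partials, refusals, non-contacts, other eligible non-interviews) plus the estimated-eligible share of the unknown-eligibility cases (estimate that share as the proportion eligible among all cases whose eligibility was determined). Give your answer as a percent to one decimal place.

Num → 332 + 52 = 384
Eligible (known) → 332 + 52 + 163 + 112 + 18 = 677
e = 677 / (677 + 52) = 677 / 729 = 0.9287
Eligible share of unknowns → 0.9287 × 123 = 114.23
Base → 677 + 114.23 = 791.23
RR4 = 384 / 791.23 = 0.4853

48.5%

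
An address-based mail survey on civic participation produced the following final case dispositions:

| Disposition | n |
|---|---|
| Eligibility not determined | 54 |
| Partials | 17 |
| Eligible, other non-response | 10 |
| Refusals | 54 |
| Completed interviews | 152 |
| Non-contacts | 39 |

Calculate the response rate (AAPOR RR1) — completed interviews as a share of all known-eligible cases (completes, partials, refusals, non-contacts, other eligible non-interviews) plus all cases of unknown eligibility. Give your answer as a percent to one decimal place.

Numerator: 152
Base: 152 + 17 + 54 + 39 + 10 + 54 = 326
RR1 = 152 / 326 = 0.4663

46.6%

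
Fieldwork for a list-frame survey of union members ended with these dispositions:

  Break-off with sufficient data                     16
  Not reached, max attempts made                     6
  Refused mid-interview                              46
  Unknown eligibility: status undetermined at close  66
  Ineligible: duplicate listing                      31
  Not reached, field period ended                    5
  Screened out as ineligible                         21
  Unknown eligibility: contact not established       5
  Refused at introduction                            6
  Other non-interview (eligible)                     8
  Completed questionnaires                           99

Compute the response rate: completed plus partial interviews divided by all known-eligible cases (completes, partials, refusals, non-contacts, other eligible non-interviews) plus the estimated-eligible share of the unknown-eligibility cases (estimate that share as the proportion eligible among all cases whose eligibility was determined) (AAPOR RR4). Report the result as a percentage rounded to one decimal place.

47.6%

Refusals = 6 + 46 = 52
No answer / not reached = 5 + 6 = 11
Undetermined eligibility = 5 + 66 = 71
Not eligible = 21 + 31 = 52
Num = 99 + 16 = 115
Eligible (known) = 99 + 16 + 52 + 11 + 8 = 186
e = 186 / (186 + 52) = 186 / 238 = 0.7815
e × U = 0.7815 × 71 = 55.49
Base = 186 + 55.49 = 241.49
RR4 = 115 / 241.49 = 0.4762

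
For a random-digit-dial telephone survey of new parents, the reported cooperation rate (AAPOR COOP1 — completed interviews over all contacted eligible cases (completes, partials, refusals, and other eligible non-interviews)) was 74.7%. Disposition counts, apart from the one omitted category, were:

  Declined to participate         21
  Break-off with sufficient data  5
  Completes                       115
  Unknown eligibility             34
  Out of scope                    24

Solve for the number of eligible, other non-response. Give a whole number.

13

COOP1 = 115 / D = 0.747
D = 115 / 0.747 = 153.9
Remaining denominator categories sum to 141
eligible, other non-response = 153.9 − 141 ≈ 13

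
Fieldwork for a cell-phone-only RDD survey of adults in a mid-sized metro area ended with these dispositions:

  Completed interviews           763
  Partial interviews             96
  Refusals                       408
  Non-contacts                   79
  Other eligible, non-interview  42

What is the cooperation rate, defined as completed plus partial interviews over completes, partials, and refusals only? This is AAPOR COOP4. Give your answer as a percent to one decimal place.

67.8%

Top → 763 + 96 = 859
Denominator → 763 + 96 + 408 = 1267
COOP4 = 859 / 1267 = 0.6780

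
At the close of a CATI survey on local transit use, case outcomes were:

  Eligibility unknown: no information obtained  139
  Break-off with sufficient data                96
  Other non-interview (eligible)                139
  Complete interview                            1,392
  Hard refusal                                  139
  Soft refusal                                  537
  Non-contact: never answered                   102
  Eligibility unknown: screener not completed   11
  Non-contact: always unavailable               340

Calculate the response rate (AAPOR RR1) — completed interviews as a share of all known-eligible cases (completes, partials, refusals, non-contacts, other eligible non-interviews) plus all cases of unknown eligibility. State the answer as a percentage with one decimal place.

Refused = 139 + 537 = 676
No contact after all attempts = 102 + 340 = 442
Unknown eligibility = 11 + 139 = 150
Numerator = 1392
Denom = 1392 + 96 + 676 + 442 + 139 + 150 = 2895
RR1 = 1392 / 2895 = 0.4808

48.1%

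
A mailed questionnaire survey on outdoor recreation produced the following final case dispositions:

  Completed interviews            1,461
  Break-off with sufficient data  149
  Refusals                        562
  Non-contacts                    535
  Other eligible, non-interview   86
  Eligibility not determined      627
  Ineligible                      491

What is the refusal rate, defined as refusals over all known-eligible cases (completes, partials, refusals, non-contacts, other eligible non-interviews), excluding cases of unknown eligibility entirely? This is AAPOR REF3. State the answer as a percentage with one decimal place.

Num: 562
Denominator: 1461 + 149 + 562 + 535 + 86 = 2793
REF3 = 562 / 2793 = 0.2012

20.1%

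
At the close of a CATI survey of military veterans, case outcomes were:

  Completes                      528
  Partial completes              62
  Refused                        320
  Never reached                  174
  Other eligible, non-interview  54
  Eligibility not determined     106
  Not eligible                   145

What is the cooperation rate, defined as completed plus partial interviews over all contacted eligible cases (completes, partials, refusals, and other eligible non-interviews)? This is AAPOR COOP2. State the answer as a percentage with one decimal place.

61.2%

Top → 528 + 62 = 590
Base → 528 + 62 + 320 + 54 = 964
COOP2 = 590 / 964 = 0.6120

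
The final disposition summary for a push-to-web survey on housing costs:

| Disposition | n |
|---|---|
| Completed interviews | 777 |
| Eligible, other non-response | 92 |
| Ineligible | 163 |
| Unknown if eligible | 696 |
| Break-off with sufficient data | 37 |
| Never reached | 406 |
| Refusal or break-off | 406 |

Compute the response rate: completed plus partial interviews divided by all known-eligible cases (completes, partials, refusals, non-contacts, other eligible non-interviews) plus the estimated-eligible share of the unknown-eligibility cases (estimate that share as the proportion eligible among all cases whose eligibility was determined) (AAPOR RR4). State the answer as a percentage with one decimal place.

Top = 777 + 37 = 814
Determined eligible = 777 + 37 + 406 + 406 + 92 = 1718
e = 1718 / (1718 + 163) = 1718 / 1881 = 0.9133
e × U = 0.9133 × 696 = 635.66
Base = 1718 + 635.66 = 2353.66
RR4 = 814 / 2353.66 = 0.3458

34.6%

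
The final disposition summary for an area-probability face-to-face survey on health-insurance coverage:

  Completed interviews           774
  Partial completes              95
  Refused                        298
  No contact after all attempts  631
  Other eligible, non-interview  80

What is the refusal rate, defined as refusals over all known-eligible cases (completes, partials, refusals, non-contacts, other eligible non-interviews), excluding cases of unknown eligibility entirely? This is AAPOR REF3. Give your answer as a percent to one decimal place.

15.9%

Numerator: 298
Denominator: 774 + 95 + 298 + 631 + 80 = 1878
REF3 = 298 / 1878 = 0.1587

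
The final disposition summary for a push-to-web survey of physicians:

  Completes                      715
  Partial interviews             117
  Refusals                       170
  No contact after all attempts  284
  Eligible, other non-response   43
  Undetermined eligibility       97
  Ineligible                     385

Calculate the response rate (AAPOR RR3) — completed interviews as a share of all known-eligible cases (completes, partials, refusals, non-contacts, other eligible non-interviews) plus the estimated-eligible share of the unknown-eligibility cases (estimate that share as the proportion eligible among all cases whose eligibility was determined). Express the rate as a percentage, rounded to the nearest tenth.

50.9%

Num = 715
Eligible (known) = 715 + 117 + 170 + 284 + 43 = 1329
e = 1329 / (1329 + 385) = 1329 / 1714 = 0.7754
e × U = 0.7754 × 97 = 75.21
Denom = 1329 + 75.21 = 1404.21
RR3 = 715 / 1404.21 = 0.5092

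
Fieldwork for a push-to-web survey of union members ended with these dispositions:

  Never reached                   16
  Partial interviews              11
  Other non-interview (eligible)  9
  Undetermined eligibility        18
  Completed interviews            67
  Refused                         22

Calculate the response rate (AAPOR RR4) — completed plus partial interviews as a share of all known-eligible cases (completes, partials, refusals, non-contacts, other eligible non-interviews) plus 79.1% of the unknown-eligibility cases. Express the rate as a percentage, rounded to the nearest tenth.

56.0%

Num → 67 + 11 = 78
Known eligible → 67 + 11 + 22 + 16 + 9 = 125
Eligible share of unknowns → 0.7910 × 18 = 14.24
Denominator → 125 + 14.24 = 139.24
RR4 = 78 / 139.24 = 0.5602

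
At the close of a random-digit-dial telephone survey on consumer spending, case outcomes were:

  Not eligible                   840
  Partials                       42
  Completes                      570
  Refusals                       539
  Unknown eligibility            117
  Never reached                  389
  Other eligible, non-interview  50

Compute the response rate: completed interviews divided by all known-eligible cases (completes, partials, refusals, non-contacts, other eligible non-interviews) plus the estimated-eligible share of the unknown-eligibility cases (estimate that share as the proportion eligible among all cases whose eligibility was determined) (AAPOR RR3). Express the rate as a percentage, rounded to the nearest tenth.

Top → 570
Determined eligible → 570 + 42 + 539 + 389 + 50 = 1590
e = 1590 / (1590 + 840) = 1590 / 2430 = 0.6543
Estimated eligible among unknowns → 0.6543 × 117 = 76.55
Denom → 1590 + 76.55 = 1666.55
RR3 = 570 / 1666.55 = 0.3420

34.2%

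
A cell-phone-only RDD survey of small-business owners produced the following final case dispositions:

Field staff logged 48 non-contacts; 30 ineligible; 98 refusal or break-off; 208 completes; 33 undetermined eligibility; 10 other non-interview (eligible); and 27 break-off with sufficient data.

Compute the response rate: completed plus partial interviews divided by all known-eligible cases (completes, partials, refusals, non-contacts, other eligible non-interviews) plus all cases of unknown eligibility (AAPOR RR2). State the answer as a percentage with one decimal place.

55.4%

Num: 208 + 27 = 235
Denom: 208 + 27 + 98 + 48 + 10 + 33 = 424
RR2 = 235 / 424 = 0.5542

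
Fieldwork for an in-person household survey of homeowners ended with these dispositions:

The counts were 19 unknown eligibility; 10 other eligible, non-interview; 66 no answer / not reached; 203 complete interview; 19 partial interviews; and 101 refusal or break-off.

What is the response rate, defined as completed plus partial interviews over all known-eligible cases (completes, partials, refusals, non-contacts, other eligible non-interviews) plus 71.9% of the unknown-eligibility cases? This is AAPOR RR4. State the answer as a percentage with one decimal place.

Top = 203 + 19 = 222
Eligible (known) = 203 + 19 + 101 + 66 + 10 = 399
Estimated eligible among unknowns = 0.7190 × 19 = 13.66
Denominator = 399 + 13.66 = 412.66
RR4 = 222 / 412.66 = 0.5380

53.8%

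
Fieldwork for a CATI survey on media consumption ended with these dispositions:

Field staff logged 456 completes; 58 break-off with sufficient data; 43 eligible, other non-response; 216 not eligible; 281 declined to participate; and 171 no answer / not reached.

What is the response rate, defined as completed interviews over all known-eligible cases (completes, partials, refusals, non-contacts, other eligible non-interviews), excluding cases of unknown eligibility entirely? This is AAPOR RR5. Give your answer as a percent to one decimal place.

Top: 456
Denominator: 456 + 58 + 281 + 171 + 43 = 1009
RR5 = 456 / 1009 = 0.4519

45.2%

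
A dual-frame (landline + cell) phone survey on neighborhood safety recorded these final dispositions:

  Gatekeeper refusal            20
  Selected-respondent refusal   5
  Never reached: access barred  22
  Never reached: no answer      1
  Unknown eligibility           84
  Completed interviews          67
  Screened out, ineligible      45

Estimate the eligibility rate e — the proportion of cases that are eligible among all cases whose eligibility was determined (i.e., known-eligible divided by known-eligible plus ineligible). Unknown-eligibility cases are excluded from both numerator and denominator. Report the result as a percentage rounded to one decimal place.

Declined to participate = 20 + 5 = 25
No answer / not reached = 1 + 22 = 23
Eligible (known) → 67 + 25 + 23 = 115
e = 115 / (115 + 45) = 115 / 160 = 0.7188

71.9%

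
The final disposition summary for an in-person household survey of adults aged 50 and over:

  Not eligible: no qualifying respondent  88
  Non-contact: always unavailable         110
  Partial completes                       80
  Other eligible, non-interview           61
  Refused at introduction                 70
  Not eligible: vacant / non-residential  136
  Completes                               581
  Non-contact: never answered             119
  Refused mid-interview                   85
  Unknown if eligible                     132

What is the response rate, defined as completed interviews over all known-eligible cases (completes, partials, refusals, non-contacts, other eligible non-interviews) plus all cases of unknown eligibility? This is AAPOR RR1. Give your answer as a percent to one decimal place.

46.9%

Refusal or break-off = 70 + 85 = 155
Never reached = 119 + 110 = 229
Not eligible = 88 + 136 = 224
Top = 581
Base = 581 + 80 + 155 + 229 + 61 + 132 = 1238
RR1 = 581 / 1238 = 0.4693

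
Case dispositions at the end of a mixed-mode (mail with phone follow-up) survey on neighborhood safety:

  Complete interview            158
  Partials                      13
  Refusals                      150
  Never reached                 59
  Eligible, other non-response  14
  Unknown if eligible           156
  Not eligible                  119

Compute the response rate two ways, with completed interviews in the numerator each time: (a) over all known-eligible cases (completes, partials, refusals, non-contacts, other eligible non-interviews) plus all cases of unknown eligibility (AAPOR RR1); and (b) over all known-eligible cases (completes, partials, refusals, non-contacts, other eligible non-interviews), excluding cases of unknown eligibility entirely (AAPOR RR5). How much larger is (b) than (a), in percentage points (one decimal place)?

Num: 158
Denominator: 158 + 13 + 150 + 59 + 14 + 156 = 550
RR1 = 158 / 550 = 0.2873
Denominator: 158 + 13 + 150 + 59 + 14 = 394
RR5 = 158 / 394 = 0.4010
Difference = 40.10 − 28.73 = 11.37 percentage points

11.4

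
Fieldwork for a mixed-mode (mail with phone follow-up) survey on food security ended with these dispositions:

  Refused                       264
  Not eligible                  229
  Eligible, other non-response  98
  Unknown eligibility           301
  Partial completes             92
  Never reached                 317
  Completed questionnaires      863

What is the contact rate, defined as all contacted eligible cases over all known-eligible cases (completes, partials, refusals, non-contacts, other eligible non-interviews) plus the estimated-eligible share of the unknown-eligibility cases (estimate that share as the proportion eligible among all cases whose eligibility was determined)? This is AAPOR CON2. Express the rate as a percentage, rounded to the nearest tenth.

Top: 863 + 92 + 264 + 98 = 1317
Determined eligible: 863 + 92 + 264 + 317 + 98 = 1634
e = 1634 / (1634 + 229) = 1634 / 1863 = 0.8771
e × U: 0.8771 × 301 = 264.01
Denom: 1634 + 264.01 = 1898.01
CON2 = 1317 / 1898.01 = 0.6939

69.4%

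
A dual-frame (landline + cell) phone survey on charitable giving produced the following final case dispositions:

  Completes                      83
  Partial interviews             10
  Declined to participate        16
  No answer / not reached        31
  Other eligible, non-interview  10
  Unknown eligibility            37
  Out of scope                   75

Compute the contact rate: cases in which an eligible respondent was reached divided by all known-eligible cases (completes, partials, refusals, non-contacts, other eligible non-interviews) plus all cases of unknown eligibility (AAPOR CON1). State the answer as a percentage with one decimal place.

63.6%

Num → 83 + 10 + 16 + 10 = 119
Denominator → 83 + 10 + 16 + 31 + 10 + 37 = 187
CON1 = 119 / 187 = 0.6364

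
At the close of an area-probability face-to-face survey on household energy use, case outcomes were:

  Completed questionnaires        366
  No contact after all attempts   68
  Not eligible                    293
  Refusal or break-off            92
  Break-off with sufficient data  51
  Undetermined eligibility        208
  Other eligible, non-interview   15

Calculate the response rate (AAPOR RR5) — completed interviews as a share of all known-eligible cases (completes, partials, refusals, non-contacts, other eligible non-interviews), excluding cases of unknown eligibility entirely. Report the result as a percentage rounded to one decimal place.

61.8%

Num: 366
Denominator: 366 + 51 + 92 + 68 + 15 = 592
RR5 = 366 / 592 = 0.6182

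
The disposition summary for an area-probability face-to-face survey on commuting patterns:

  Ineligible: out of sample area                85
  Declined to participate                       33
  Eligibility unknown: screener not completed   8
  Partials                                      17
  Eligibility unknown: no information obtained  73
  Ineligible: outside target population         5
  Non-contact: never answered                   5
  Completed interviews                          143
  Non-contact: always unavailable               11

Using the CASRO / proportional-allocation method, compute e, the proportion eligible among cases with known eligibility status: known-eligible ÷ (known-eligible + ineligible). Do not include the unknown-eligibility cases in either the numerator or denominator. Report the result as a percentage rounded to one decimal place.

Non-contacts = 5 + 11 = 16
Eligibility not determined = 8 + 73 = 81
Ineligible = 5 + 85 = 90
Known eligible: 143 + 17 + 33 + 16 = 209
e = 209 / (209 + 90) = 209 / 299 = 0.6990

69.9%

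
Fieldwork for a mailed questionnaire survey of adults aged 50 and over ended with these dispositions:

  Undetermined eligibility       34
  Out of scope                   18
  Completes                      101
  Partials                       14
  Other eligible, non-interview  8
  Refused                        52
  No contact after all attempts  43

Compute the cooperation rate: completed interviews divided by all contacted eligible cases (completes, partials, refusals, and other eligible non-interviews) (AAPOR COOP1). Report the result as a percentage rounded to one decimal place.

Top: 101
Denominator: 101 + 14 + 52 + 8 = 175
COOP1 = 101 / 175 = 0.5771

57.7%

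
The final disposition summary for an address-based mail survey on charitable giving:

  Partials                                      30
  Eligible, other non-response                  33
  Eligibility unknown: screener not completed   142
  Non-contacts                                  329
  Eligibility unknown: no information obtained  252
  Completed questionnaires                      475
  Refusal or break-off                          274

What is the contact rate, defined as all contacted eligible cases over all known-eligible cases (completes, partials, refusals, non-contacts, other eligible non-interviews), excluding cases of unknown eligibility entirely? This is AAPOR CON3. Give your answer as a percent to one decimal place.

Undetermined eligibility = 142 + 252 = 394
Num = 475 + 30 + 274 + 33 = 812
Denom = 475 + 30 + 274 + 329 + 33 = 1141
CON3 = 812 / 1141 = 0.7117

71.2%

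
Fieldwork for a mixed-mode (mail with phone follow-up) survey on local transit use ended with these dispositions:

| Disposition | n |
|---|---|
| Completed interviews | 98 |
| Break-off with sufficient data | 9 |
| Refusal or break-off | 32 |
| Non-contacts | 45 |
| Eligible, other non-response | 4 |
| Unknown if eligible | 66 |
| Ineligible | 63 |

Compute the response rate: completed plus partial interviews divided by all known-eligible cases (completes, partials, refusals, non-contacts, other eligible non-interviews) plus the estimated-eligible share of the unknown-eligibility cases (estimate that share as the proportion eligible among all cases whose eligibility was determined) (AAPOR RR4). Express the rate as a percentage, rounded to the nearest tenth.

45.1%

Num → 98 + 9 = 107
Known eligible → 98 + 9 + 32 + 45 + 4 = 188
e = 188 / (188 + 63) = 188 / 251 = 0.7490
Eligible share of unknowns → 0.7490 × 66 = 49.43
Denom → 188 + 49.43 = 237.43
RR4 = 107 / 237.43 = 0.4507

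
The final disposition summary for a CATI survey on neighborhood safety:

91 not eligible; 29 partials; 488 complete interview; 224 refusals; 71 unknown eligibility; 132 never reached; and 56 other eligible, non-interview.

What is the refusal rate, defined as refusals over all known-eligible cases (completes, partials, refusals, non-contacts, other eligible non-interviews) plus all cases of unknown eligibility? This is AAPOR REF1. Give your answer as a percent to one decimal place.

Num: 224
Denom: 488 + 29 + 224 + 132 + 56 + 71 = 1000
REF1 = 224 / 1000 = 0.2240

22.4%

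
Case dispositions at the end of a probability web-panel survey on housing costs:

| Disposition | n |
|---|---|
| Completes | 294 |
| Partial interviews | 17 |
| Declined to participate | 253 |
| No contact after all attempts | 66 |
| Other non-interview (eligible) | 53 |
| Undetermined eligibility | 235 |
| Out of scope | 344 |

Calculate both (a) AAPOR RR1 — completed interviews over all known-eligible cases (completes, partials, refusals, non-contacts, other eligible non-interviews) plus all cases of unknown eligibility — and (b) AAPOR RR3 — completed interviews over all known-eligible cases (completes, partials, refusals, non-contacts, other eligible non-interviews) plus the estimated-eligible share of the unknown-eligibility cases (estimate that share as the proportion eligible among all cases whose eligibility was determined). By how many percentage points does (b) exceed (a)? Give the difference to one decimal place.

Top: 294
Denom: 294 + 17 + 253 + 66 + 53 + 235 = 918
RR1 = 294 / 918 = 0.3203
Eligible (known): 294 + 17 + 253 + 66 + 53 = 683
e = 683 / (683 + 344) = 683 / 1027 = 0.6650
Eligible share of unknowns: 0.6650 × 235 = 156.28
Denom: 683 + 156.28 = 839.28
RR3 = 294 / 839.28 = 0.3503
Difference = 35.03 − 32.03 = 3.00 percentage points

3.0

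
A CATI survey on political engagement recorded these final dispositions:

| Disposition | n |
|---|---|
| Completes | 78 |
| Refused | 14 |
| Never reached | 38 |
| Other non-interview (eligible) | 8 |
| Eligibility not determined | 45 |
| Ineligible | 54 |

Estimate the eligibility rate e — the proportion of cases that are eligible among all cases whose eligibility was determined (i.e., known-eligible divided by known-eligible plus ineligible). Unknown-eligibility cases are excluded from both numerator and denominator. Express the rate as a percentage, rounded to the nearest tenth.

71.9%

Known eligible → 78 + 14 + 38 + 8 = 138
e = 138 / (138 + 54) = 138 / 192 = 0.7188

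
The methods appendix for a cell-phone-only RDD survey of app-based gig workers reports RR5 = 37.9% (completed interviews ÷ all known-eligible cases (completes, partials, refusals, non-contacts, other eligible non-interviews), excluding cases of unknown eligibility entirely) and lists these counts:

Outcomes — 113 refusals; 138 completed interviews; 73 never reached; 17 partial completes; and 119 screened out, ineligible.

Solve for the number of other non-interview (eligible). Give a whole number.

23

RR5 = 138 / D = 0.379
D = 138 / 0.379 = 364.1
Remaining denominator categories sum to 341
other non-interview (eligible) = 364.1 − 341 ≈ 23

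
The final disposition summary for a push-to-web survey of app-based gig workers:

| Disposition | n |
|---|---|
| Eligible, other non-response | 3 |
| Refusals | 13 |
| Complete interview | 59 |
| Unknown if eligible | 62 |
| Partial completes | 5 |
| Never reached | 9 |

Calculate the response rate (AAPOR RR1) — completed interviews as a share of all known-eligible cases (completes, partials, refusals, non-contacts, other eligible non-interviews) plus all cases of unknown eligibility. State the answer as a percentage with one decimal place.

39.1%

Numerator: 59
Denominator: 59 + 5 + 13 + 9 + 3 + 62 = 151
RR1 = 59 / 151 = 0.3907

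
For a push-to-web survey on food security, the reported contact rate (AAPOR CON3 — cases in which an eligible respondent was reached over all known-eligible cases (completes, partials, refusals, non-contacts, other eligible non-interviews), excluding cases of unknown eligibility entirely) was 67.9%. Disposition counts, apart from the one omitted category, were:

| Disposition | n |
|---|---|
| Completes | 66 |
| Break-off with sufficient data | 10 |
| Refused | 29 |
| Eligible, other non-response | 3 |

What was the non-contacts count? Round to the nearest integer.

51

Top → 66 + 10 + 29 + 3 = 108
CON3 = 108 / D = 0.679
D = 108 / 0.679 = 159.1
Rest of base = 108
non-contacts = 159.1 − 108 ≈ 51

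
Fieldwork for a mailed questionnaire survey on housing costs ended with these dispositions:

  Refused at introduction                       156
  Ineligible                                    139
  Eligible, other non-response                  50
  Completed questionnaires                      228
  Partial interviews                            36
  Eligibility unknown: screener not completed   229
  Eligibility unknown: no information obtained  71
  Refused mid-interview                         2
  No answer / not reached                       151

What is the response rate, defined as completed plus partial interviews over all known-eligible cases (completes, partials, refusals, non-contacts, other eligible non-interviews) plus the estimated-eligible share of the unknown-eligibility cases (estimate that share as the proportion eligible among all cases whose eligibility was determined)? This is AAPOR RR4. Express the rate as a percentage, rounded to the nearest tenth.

Refused = 156 + 2 = 158
Eligibility not determined = 229 + 71 = 300
Numerator: 228 + 36 = 264
Determined eligible: 228 + 36 + 158 + 151 + 50 = 623
e = 623 / (623 + 139) = 623 / 762 = 0.8176
e × U: 0.8176 × 300 = 245.28
Denominator: 623 + 245.28 = 868.28
RR4 = 264 / 868.28 = 0.3040

30.4%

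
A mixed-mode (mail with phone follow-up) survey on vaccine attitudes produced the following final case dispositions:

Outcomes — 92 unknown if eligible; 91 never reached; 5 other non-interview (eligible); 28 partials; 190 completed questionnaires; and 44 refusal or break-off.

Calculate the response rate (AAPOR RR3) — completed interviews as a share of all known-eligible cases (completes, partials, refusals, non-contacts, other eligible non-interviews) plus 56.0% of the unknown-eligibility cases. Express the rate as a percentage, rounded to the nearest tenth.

46.4%

Numerator: 190
Eligible (known): 190 + 28 + 44 + 91 + 5 = 358
Eligible share of unknowns: 0.5600 × 92 = 51.52
Denom: 358 + 51.52 = 409.52
RR3 = 190 / 409.52 = 0.4640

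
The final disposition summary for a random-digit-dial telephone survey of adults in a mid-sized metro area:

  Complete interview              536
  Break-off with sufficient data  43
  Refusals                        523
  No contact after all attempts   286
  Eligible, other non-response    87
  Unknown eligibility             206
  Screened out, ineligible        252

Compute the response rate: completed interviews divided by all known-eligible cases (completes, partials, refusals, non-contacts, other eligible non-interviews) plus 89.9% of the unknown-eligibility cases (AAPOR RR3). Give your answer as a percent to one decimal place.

Num: 536
Determined eligible: 536 + 43 + 523 + 286 + 87 = 1475
e × U: 0.8990 × 206 = 185.19
Denom: 1475 + 185.19 = 1660.19
RR3 = 536 / 1660.19 = 0.3229

32.3%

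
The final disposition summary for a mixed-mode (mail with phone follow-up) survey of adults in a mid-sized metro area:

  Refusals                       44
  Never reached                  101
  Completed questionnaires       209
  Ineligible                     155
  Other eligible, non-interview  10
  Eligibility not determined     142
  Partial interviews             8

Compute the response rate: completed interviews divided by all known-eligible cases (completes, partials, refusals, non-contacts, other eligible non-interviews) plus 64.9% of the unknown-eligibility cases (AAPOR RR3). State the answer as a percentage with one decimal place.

45.0%

Numerator = 209
Known eligible = 209 + 8 + 44 + 101 + 10 = 372
Eligible share of unknowns = 0.6490 × 142 = 92.16
Denominator = 372 + 92.16 = 464.16
RR3 = 209 / 464.16 = 0.4503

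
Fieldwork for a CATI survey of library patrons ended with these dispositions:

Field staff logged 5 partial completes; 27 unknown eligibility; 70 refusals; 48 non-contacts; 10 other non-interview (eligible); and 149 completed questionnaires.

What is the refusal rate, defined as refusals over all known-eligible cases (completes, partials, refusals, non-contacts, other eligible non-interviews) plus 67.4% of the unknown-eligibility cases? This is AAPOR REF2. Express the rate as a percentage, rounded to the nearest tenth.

23.3%

Top: 70
Determined eligible: 149 + 5 + 70 + 48 + 10 = 282
e × U: 0.6740 × 27 = 18.20
Denominator: 282 + 18.20 = 300.20
REF2 = 70 / 300.20 = 0.2332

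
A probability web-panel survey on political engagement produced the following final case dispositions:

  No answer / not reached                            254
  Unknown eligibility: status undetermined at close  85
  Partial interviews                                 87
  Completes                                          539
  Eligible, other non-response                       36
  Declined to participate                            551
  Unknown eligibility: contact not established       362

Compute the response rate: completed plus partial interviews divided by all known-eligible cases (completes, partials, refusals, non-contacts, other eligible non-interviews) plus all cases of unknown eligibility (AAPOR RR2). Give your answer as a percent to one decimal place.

32.7%

Unknown eligibility = 362 + 85 = 447
Numerator = 539 + 87 = 626
Denominator = 539 + 87 + 551 + 254 + 36 + 447 = 1914
RR2 = 626 / 1914 = 0.3271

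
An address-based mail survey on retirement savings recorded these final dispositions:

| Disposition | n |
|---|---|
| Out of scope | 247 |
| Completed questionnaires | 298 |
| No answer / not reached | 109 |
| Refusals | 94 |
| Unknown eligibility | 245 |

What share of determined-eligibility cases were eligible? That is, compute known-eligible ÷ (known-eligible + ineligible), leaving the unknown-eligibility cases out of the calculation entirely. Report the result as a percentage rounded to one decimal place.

Determined eligible → 298 + 94 + 109 = 501
e = 501 / (501 + 247) = 501 / 748 = 0.6698

67.0%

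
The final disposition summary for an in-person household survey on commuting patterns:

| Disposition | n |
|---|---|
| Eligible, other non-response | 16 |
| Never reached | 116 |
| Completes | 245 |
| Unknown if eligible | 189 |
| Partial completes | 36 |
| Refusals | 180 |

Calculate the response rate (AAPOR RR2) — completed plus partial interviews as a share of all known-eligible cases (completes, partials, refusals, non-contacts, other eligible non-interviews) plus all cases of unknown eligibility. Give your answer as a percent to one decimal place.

Top → 245 + 36 = 281
Denominator → 245 + 36 + 180 + 116 + 16 + 189 = 782
RR2 = 281 / 782 = 0.3593

35.9%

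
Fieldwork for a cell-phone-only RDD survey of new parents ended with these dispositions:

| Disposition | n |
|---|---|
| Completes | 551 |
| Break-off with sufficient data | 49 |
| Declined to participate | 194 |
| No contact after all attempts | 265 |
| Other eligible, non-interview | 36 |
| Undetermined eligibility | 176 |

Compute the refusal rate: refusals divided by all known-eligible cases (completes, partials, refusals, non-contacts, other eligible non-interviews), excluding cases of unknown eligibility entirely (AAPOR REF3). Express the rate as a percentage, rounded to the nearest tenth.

Num: 194
Denominator: 551 + 49 + 194 + 265 + 36 = 1095
REF3 = 194 / 1095 = 0.1772

17.7%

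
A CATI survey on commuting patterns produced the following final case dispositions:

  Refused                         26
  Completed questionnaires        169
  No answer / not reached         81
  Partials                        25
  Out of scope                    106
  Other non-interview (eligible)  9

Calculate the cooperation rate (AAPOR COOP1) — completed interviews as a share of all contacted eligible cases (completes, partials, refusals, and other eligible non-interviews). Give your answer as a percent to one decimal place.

73.8%

Num = 169
Denominator = 169 + 25 + 26 + 9 = 229
COOP1 = 169 / 229 = 0.7380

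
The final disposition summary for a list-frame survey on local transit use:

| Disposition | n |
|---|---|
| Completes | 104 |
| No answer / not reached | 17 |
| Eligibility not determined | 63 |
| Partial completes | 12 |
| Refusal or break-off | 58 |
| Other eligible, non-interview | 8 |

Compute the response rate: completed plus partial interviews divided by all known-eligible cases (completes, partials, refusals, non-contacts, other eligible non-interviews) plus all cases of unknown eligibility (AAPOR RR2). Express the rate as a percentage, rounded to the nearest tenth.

44.3%

Num: 104 + 12 = 116
Denom: 104 + 12 + 58 + 17 + 8 + 63 = 262
RR2 = 116 / 262 = 0.4427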